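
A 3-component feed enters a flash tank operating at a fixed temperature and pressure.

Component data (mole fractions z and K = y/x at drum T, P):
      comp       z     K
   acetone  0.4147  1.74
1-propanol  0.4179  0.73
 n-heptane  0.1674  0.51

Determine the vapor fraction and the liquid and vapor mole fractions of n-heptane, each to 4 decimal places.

ψ = 0.4352, x_n-heptane = 0.2128, y_n-heptane = 0.1085

Let ψ = V/F and solve Σ zᵢ(Kᵢ−1)/(1+ψ(Kᵢ−1)) = 0.
Check two-phase: ΣzᵢKᵢ = 1.1120 > 1 and Σzᵢ/Kᵢ = 1.1390 > 1, so g(0) = 0.1120 > 0 and g(1) = -0.1390 < 0.
Newton–Raphson from ψ = 0.65:
  ψ = 0.6500: g = -0.05000, g' = -0.2349 → ψ = 0.4371
  ψ = 0.4371: g = -0.00044, g' = -0.2339 → ψ = 0.4352
Converged at ψ = 0.4352.
Compositions from xᵢ = zᵢ/(1+ψ(Kᵢ−1)), yᵢ = Kᵢxᵢ:
  acetone: x = 0.3137, y = 0.5458
  1-propanol: x = 0.4735, y = 0.3457
  n-heptane: x = 0.2128, y = 0.1085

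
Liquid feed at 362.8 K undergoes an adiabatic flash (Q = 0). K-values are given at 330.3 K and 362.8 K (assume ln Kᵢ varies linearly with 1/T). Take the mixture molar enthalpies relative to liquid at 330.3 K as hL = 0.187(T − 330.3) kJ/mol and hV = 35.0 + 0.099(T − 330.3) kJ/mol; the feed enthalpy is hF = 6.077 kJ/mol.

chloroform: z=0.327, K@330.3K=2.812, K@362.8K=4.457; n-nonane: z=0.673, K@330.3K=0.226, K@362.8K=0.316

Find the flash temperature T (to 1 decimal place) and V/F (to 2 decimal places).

T = 339.0 K, V/F = 0.13

Adiabatic flash: solve Rachford–Rice at each trial T, then check hF = ψ·hV(T) + (1−ψ)·hL(T).
  T = 330.3 K: K = (2.812, 0.226), RR gives ψ = 0.051, H_out = 1.787 kJ/mol
  T = 362.8 K: K = (4.457, 0.316), RR gives ψ = 0.283, H_out = 15.186 kJ/mol
  T = 346.6 K: K = (3.581, 0.269), RR gives ψ = 0.187, H_out = 9.321 kJ/mol
  T = 338.5 K: K = (3.185, 0.247), RR gives ψ = 0.127, H_out = 5.870 kJ/mol
  T = 342.6 K: K = (3.382, 0.258), RR gives ψ = 0.158, H_out = 7.675 kJ/mol
  T = 340.6 K: K = (3.285, 0.253), RR gives ψ = 0.143, H_out = 6.811 kJ/mol
Linear interpolation between T = 338.5 (H_out = 5.870) and T = 340.6 (H_out = 6.811) on hF = 6.077 gives T ≈ 339.0 K, at which ψ = 0.13.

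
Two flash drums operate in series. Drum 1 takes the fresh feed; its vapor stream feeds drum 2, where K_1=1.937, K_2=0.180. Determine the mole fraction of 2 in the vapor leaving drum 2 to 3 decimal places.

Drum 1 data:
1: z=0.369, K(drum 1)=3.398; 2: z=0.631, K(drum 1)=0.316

y_2 (drum 2) = 0.096

Drum 1:
Let ψ₁ = V/F and solve Σ zᵢ(Kᵢ−1)/(1+ψ₁(Kᵢ−1)) = 0.
Feasibility: ΣzᵢKᵢ = 1.453, Σzᵢ/Kᵢ = 2.105 — both > 1, two phases present.
Binary case is linear: z₁(K₁−1)(1+ψ₁(K₂−1)) + z₂(K₂−1)(1+ψ₁(K₁−1)) = 0
⇒ ψ₁ = [z₁(K₁−1)+z₂(K₂−1)] / [−(K₁−1)(K₂−1)] = 0.4533/1.6402 = 0.276
Drum-1 compositions:
  1: x = 0.222, y = 0.754
  2: x = 0.778, y = 0.246
Drum-2 feed = drum-1 vapor: z₂ = (0.7541, 0.2459).
Drum 2:
Material balance + equilibrium reduce to Σ zᵢ(Kᵢ−1)/(1+ψ₂(Kᵢ−1)) = 0.
g(0) = ΣzᵢKᵢ − 1 = 0.505 and g(1) = 1 − Σzᵢ/Kᵢ = -0.755, so a root lies in (0, 1).
Binary case is linear: z₁(K₁−1)(1+ψ₂(K₂−1)) + z₂(K₂−1)(1+ψ₂(K₁−1)) = 0
⇒ ψ₂ = [z₁(K₁−1)+z₂(K₂−1)] / [−(K₁−1)(K₂−1)] = 0.5050/0.7683 = 0.657
  1: x = 0.467, y = 0.904
  2: x = 0.533, y = 0.096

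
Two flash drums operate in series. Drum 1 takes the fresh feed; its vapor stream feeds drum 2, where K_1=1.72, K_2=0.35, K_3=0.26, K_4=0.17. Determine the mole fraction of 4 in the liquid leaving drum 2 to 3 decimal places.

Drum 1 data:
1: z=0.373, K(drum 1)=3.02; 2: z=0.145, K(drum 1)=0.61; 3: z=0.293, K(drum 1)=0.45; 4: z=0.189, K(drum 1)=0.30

x_4 (drum 2) = 0.116

Drum 1:
Let ψ₁ = V/F and solve Σ zᵢ(Kᵢ−1)/(1+ψ₁(Kᵢ−1)) = 0.
g(0) = ΣzᵢKᵢ − 1 = 0.403 and g(1) = 1 − Σzᵢ/Kᵢ = -0.642, so a root lies in (0, 1).
Newton iteration, ψ₁⁰ = 0.5:
  ψ₁ = 0.500: g = -0.1212, g' = -0.799 → ψ₁ = 0.348
  ψ₁ = 0.348: g = 0.0026, g' = -0.852 → ψ₁ = 0.351
Converged at ψ₁ = 0.351.
Drum-1 compositions:
  1: x = 0.218, y = 0.659
  2: x = 0.168, y = 0.102
  3: x = 0.363, y = 0.163
  4: x = 0.251, y = 0.075
Drum-2 feed = drum-1 vapor: z₂ = (0.6589, 0.1025, 0.1634, 0.0752).
Drum 2:
Rachford–Rice: g(ψ₂) = Σ zᵢ(Kᵢ−1)/(1+ψ₂(Kᵢ−1)) = 0.
g(0) = ΣzᵢKᵢ − 1 = 0.224 and g(1) = 1 − Σzᵢ/Kᵢ = -0.747, so a root lies in (0, 1).
Newton–Raphson from ψ₂ = 0.35:
  ψ₂ = 0.350: g = 0.0415, g' = -0.556 → ψ₂ = 0.425
  ψ₂ = 0.425: g = -0.0014, g' = -0.597 → ψ₂ = 0.422
Converged at ψ₂ = 0.422.
  1: x = 0.505, y = 0.869
  2: x = 0.141, y = 0.049
  3: x = 0.238, y = 0.062
  4: x = 0.116, y = 0.020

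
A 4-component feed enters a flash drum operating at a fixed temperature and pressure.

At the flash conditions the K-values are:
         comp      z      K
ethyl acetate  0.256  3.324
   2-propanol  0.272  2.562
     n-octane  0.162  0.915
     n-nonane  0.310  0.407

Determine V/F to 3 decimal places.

V/F = 0.846

Rachford–Rice: g(V/F) = Σ zᵢ(Kᵢ−1)/(1+V/F(Kᵢ−1)) = 0.
Check two-phase: ΣzᵢKᵢ = 1.822 > 1 and Σzᵢ/Kᵢ = 1.122 > 1, so g(0) = 0.822 > 0 and g(1) = -0.122 < 0.
Newton–Raphson from V/F = 0.35:
  V/F = 0.350: g = 0.3566, g' = -0.873 → V/F = 0.759
  V/F = 0.759: g = 0.0609, g' = -0.682 → V/F = 0.848
  V/F = 0.848: g = -0.0016, g' = -0.722 → V/F = 0.846
Converged at V/F = 0.846.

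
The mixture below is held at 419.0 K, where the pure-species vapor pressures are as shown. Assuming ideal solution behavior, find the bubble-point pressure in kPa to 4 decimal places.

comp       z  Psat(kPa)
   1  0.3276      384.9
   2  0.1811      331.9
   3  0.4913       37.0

At the bubble point ψ → 0, so ΣzᵢKᵢ = 1 with Kᵢ = Pᵢˢᵃᵗ/P ⇒ P = ΣzᵢPᵢˢᵃᵗ.
P = 0.3276·384.9 + 0.1811·331.9 + 0.4913·37.0 = 204.3784 kPa

Pbub = 204.3784 kPa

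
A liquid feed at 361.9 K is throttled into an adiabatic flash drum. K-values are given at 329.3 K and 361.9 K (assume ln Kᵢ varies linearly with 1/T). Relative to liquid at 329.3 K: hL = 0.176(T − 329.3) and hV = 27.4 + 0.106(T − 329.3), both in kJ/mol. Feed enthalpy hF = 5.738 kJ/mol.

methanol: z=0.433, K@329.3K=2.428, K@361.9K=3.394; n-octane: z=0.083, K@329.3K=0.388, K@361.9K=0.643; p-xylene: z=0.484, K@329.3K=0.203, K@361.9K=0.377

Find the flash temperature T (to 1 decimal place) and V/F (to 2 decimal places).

T = 332.0 K, V/F = 0.19

Adiabatic flash: solve Rachford–Rice at each trial T, then check hF = ψ·hV(T) + (1−ψ)·hL(T).
  T = 329.3 K: K = (2.428, 0.388, 0.203), RR gives ψ = 0.165, H_out = 4.515 kJ/mol
  T = 361.9 K: K = (3.394, 0.643, 0.377), RR gives ψ = 0.498, H_out = 18.237 kJ/mol
  T = 345.6 K: K = (2.893, 0.505, 0.281), RR gives ψ = 0.329, H_out = 11.510 kJ/mol
  T = 337.5 K: K = (2.658, 0.445, 0.240), RR gives ψ = 0.250, H_out = 8.142 kJ/mol
  T = 333.4 K: K = (2.542, 0.416, 0.221), RR gives ψ = 0.208, H_out = 6.367 kJ/mol
  T = 331.4 K: K = (2.486, 0.402, 0.212), RR gives ψ = 0.187, H_out = 5.475 kJ/mol
Linear interpolation between T = 331.4 (H_out = 5.475) and T = 333.4 (H_out = 6.367) on hF = 5.738 gives T ≈ 332.0 K, at which ψ = 0.19.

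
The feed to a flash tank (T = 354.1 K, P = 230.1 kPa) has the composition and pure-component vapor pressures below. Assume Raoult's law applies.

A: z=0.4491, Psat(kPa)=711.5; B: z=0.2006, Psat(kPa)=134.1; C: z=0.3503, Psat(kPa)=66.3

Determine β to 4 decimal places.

β = 0.4646

Raoult's law: Kᵢ = Pᵢˢᵃᵗ/P = Pᵢˢᵃᵗ/230.1.
  K_A = 711.5/230.1 = 3.092134, K_B = 134.1/230.1 = 0.582790, K_C = 66.3/230.1 = 0.288136
Material balance + equilibrium reduce to Σ zᵢ(Kᵢ−1)/(1+β(Kᵢ−1)) = 0.
Check two-phase: ΣzᵢKᵢ = 1.6065 > 1 and Σzᵢ/Kᵢ = 1.7052 > 1, so g(0) = 0.6065 > 0 and g(1) = -0.7052 < 0.
Newton iteration, β⁰ = 0.5:
  β = 0.5000: g = -0.03372, g' = -0.9532 → β = 0.4646
Converged at β = 0.4646.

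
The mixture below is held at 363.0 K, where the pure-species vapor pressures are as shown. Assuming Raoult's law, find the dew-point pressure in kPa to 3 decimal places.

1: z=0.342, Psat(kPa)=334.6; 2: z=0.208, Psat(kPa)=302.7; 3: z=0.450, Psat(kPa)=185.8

At the dew point ψ → 1, so Σzᵢ/Kᵢ = 1 with Kᵢ = Pᵢˢᵃᵗ/P ⇒ 1/P = Σzᵢ/Pᵢˢᵃᵗ.
1/P = 0.342/334.6 + 0.208/302.7 + 0.450/185.8 = 0.004131 ⇒ P = 242.059 kPa

Pdew = 242.059 kPa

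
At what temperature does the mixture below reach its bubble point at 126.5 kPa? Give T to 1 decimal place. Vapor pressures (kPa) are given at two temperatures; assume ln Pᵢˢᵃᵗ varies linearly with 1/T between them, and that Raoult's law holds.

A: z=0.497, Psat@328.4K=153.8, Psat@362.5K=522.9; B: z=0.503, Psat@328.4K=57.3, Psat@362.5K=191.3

Bubble-point temperature: ΣzᵢPᵢˢᵃᵗ(T) = P. Interpolate ln Pᵢˢᵃᵗ = aᵢ + bᵢ/T.
  T = 328.4 K: ΣzᵢPᵢˢᵃᵗ = 105.26 kPa
  T = 362.5 K: ΣzᵢPᵢˢᵃᵗ = 356.11 kPa
  T = 345.4 K: ΣzᵢPᵢˢᵃᵗ = 199.16 kPa
  T = 336.9 K: ΣzᵢPᵢˢᵃᵗ = 145.96 kPa
  T = 332.6 K: ΣzᵢPᵢˢᵃᵗ = 123.97 kPa
  T = 334.8 K: ΣzᵢPᵢˢᵃᵗ = 134.84 kPa
Interpolating between 332.6 K and 334.8 K gives T ≈ 333.1 K.

T = 333.1 K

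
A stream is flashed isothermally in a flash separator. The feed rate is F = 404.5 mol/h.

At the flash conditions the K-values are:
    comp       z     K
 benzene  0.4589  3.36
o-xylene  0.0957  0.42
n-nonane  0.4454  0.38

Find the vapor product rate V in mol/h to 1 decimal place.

V = 210.0 mol/h

Material balance + equilibrium reduce to Σ zᵢ(Kᵢ−1)/(1+ψ(Kᵢ−1)) = 0.
Check two-phase: ΣzᵢKᵢ = 1.7513 > 1 and Σzᵢ/Kᵢ = 1.5365 > 1, so g(0) = 0.7513 > 0 and g(1) = -0.5365 < 0.
Newton iteration, ψ⁰ = 0.5:
  ψ = 0.5000: g = 0.01840, g' = -0.9613 → ψ = 0.5191
  ψ = 0.5191: g = 0.00007, g' = -0.9544 → ψ = 0.5192
Converged at ψ = 0.5192.
Then V = ψ·F = 0.5192·404.5 = 210.0 mol/h and L = F − V = 194.5 mol/h.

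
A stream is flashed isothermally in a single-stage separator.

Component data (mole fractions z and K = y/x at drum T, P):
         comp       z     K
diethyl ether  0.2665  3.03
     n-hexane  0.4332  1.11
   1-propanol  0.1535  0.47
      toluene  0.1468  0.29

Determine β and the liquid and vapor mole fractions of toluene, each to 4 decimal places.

Let β = V/F and solve Σ zᵢ(Kᵢ−1)/(1+β(Kᵢ−1)) = 0.
Check two-phase: ΣzᵢKᵢ = 1.4031 > 1 and Σzᵢ/Kᵢ = 1.3110 > 1, so g(0) = 0.4031 > 0 and g(1) = -0.3110 < 0.
Iterate (Newton) starting at β = 0.33:
  β = 0.3300: g = 0.13523, g' = -0.5883 → β = 0.5599
  β = 0.5599: g = 0.00942, g' = -0.5363 → β = 0.5774
Converged at β = 0.5774.
Compositions from xᵢ = zᵢ/(1+β(Kᵢ−1)), yᵢ = Kᵢxᵢ:
  diethyl ether: x = 0.1227, y = 0.3718
  n-hexane: x = 0.4073, y = 0.4521
  1-propanol: x = 0.2212, y = 0.1040
  toluene: x = 0.2488, y = 0.0721

β = 0.5774, x_toluene = 0.2488, y_toluene = 0.0721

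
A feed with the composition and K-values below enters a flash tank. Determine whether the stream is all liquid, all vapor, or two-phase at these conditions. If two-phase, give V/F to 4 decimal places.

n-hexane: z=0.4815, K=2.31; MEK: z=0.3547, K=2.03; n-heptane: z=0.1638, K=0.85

ΣzᵢKᵢ = 1.9715; Σzᵢ/Kᵢ = 0.5759.
Since Σzᵢ/Kᵢ < 1 the mixture is above its dew point — single vapor phase.

all vapor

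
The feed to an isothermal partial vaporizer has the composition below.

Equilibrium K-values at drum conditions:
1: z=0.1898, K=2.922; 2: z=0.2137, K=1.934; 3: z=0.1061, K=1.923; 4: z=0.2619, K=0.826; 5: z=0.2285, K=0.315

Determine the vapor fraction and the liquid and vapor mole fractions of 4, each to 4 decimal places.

ψ = 0.6730, x_4 = 0.2966, y_4 = 0.2450

Rachford–Rice: g(ψ) = Σ zᵢ(Kᵢ−1)/(1+ψ(Kᵢ−1)) = 0.
Feasibility: ΣzᵢKᵢ = 1.4602, Σzᵢ/Kᵢ = 1.2731 — both > 1, two phases present.
Iterate (Newton) starting at ψ = 0.47:
  ψ = 0.4700: g = 0.11820, g' = -0.5702 → ψ = 0.6773
  ψ = 0.6773: g = -0.00266, g' = -0.6198 → ψ = 0.6730
Converged at ψ = 0.6730.
Compositions from xᵢ = zᵢ/(1+ψ(Kᵢ−1)), yᵢ = Kᵢxᵢ:
  1: x = 0.0828, y = 0.2418
  2: x = 0.1312, y = 0.2538
  3: x = 0.0654, y = 0.1259
  4: x = 0.2966, y = 0.2450
  5: x = 0.4239, y = 0.1335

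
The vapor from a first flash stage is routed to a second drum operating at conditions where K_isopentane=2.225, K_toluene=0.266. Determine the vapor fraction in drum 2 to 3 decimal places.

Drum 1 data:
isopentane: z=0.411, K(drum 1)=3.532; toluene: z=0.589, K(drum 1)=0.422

Drum 1:
Let ψ₁ = V/F and solve Σ zᵢ(Kᵢ−1)/(1+ψ₁(Kᵢ−1)) = 0.
Check two-phase: ΣzᵢKᵢ = 1.700 > 1 and Σzᵢ/Kᵢ = 1.512 > 1, so g(0) = 0.700 > 0 and g(1) = -0.512 < 0.
Newton–Raphson from ψ₁ = 0.49:
  ψ₁ = 0.490: g = -0.0105, g' = -0.908 → ψ₁ = 0.478
Converged at ψ₁ = 0.478.
Drum-1 compositions:
  isopentane: x = 0.186, y = 0.656
  toluene: x = 0.814, y = 0.344
Drum-2 feed = drum-1 vapor: z₂ = (0.6564, 0.3436).
Drum 2:
Rachford–Rice: g(ψ₂) = Σ zᵢ(Kᵢ−1)/(1+ψ₂(Kᵢ−1)) = 0.
Check two-phase: ΣzᵢKᵢ = 1.552 > 1 and Σzᵢ/Kᵢ = 1.587 > 1, so g(0) = 0.552 > 0 and g(1) = -0.587 < 0.
Newton iteration, ψ₂⁰ = 0.64:
  ψ₂ = 0.640: g = -0.0249, g' = -0.968 → ψ₂ = 0.614
Converged at ψ₂ = 0.614.
  isopentane: x = 0.375, y = 0.834
  toluene: x = 0.625, y = 0.166

V/F (drum 2) = 0.614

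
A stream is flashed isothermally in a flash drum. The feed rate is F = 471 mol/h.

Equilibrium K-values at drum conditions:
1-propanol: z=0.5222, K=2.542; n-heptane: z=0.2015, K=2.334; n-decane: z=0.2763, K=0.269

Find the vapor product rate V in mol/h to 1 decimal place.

Material balance + equilibrium reduce to Σ zᵢ(Kᵢ−1)/(1+V/F(Kᵢ−1)) = 0.
Feasibility: ΣzᵢKᵢ = 1.8721, Σzᵢ/Kᵢ = 1.3189 — both > 1, two phases present.
Newton iteration, V/F⁰ = 0.51:
  V/F = 0.5100: g = 0.28869, g' = -0.8914 → V/F = 0.8339
  V/F = 0.8339: g = -0.03776, g' = -1.2865 → V/F = 0.8045
  V/F = 0.8045: g = -0.00130, g' = -1.2010 → V/F = 0.8034
Converged at V/F = 0.8034.
Then V = V/F·F = 0.8034·471 = 378.4 mol/h and L = F − V = 92.6 mol/h.

V = 378.4 mol/h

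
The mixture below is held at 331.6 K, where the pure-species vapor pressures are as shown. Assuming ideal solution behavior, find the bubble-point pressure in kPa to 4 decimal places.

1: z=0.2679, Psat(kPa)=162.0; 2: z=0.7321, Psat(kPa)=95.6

At the bubble point ψ → 0, so ΣzᵢKᵢ = 1 with Kᵢ = Pᵢˢᵃᵗ/P ⇒ P = ΣzᵢPᵢˢᵃᵗ.
P = 0.2679·162.0 + 0.7321·95.6 = 113.3886 kPa

Pbub = 113.3886 kPa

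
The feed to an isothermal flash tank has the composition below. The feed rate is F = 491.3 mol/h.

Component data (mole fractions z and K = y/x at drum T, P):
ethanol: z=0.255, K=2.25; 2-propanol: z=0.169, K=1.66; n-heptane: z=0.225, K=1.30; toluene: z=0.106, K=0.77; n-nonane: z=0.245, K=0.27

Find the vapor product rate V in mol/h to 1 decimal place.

V = 271.9 mol/h

Material balance + equilibrium reduce to Σ zᵢ(Kᵢ−1)/(1+ψ(Kᵢ−1)) = 0.
g(0) = ΣzᵢKᵢ − 1 = 0.295 and g(1) = 1 − Σzᵢ/Kᵢ = -0.433, so a root lies in (0, 1).
Newton–Raphson from ψ = 0.51:
  ψ = 0.510: g = 0.0241, g' = -0.544 → ψ = 0.554
  ψ = 0.554: g = -0.0005, g' = -0.569 → ψ = 0.553
Converged at ψ = 0.553.
Then V = ψ·F = 0.5534·491.3 = 271.9 mol/h and L = F − V = 219.4 mol/h.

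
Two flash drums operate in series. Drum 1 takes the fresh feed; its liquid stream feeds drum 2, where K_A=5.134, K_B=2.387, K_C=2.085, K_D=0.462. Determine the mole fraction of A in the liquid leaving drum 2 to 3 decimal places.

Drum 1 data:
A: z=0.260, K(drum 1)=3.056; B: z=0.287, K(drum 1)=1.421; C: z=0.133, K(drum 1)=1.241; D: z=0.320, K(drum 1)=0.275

x_A (drum 2) = 0.036

Drum 1:
Newton–Raphson from ψ₁ = 0.5:
  ψ₁ = 0.500: g = 0.0281, g' = -0.722 → ψ₁ = 0.539
  ψ₁ = 0.539: g = -0.0003, g' = -0.740 → ψ₁ = 0.538
Converged at ψ₁ = 0.538.
Drum-1 compositions:
  A: x = 0.123, y = 0.377
  B: x = 0.234, y = 0.332
  C: x = 0.118, y = 0.146
  D: x = 0.525, y = 0.144
Drum-2 feed = drum-1 liquid: z₂ = (0.1234, 0.2340, 0.1177, 0.5249).
Drum 2:
Newton–Raphson from ψ₂ = 0.55:
  ψ₂ = 0.550: g = 0.0188, g' = -0.702 → ψ₂ = 0.577
Converged at ψ₂ = 0.577.
  A: x = 0.036, y = 0.187
  B: x = 0.130, y = 0.310
  C: x = 0.072, y = 0.151
  D: x = 0.761, y = 0.352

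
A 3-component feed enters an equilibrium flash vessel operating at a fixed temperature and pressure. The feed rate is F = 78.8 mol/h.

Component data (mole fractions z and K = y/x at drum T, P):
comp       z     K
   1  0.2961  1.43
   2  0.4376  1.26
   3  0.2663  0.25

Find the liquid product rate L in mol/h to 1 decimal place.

L = 65.8 mol/h

Material balance + equilibrium reduce to Σ zᵢ(Kᵢ−1)/(1+V/F(Kᵢ−1)) = 0.
g(0) = ΣzᵢKᵢ − 1 = 0.0414 and g(1) = 1 − Σzᵢ/Kᵢ = -0.6196, so a root lies in (0, 1).
Iterate (Newton) starting at V/F = 0.65:
  V/F = 0.6500: g = -0.19287, g' = -0.6254 → V/F = 0.3416
  V/F = 0.3416: g = -0.05301, g' = -0.3373 → V/F = 0.1845
  V/F = 0.1845: g = -0.00526, g' = -0.2757 → V/F = 0.1654
  V/F = 0.1654: g = -0.00005, g' = -0.2701 → V/F = 0.1652
Converged at V/F = 0.1652.
Then V = V/F·F = 0.1652·78.8 = 13.0 mol/h and L = F − V = 65.8 mol/h.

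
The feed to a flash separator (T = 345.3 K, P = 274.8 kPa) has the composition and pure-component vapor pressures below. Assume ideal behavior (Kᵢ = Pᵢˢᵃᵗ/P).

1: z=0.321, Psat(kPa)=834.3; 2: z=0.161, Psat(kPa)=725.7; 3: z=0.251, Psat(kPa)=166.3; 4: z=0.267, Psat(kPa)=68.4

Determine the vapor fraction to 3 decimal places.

ψ = 0.527

Raoult's law: Kᵢ = Pᵢˢᵃᵗ/P = Pᵢˢᵃᵗ/274.8.
  K_1 = 834.3/274.8 = 3.03603, K_2 = 725.7/274.8 = 2.64083, K_3 = 166.3/274.8 = 0.60517, K_4 = 68.4/274.8 = 0.24891
Let ψ = V/F and solve Σ zᵢ(Kᵢ−1)/(1+ψ(Kᵢ−1)) = 0.
Check two-phase: ΣzᵢKᵢ = 1.618 > 1 and Σzᵢ/Kᵢ = 1.654 > 1, so g(0) = 0.618 > 0 and g(1) = -0.654 < 0.
Newton–Raphson from ψ = 0.5:
  ψ = 0.500: g = 0.0244, g' = -0.905 → ψ = 0.527
Converged at ψ = 0.527.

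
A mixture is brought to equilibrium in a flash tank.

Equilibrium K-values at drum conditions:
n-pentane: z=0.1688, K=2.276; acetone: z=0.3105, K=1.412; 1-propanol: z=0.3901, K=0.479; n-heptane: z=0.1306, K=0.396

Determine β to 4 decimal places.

Material balance + equilibrium reduce to Σ zᵢ(Kᵢ−1)/(1+β(Kᵢ−1)) = 0.
g(0) = ΣzᵢKᵢ − 1 = 0.0612 and g(1) = 1 − Σzᵢ/Kᵢ = -0.4383, so a root lies in (0, 1).
Newton–Raphson from β = 0.5:
  β = 0.5000: g = -0.15028, g' = -0.4301 → β = 0.1506
  β = 0.1506: g = -0.00620, g' = -0.4224 → β = 0.1359
  β = 0.1359: g = 0.00003, g' = -0.4261 → β = 0.1360
Converged at β = 0.1360.

β = 0.1360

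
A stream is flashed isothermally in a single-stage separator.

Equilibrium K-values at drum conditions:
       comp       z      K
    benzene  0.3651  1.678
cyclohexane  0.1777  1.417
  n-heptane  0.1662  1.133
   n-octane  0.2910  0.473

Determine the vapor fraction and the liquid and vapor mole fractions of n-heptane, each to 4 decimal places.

Rachford–Rice: g(ψ) = Σ zᵢ(Kᵢ−1)/(1+ψ(Kᵢ−1)) = 0.
Feasibility: ΣzᵢKᵢ = 1.1904, Σzᵢ/Kᵢ = 1.1049 — both > 1, two phases present.
Newton iteration, ψ⁰ = 0.69:
  ψ = 0.6900: g = 0.00545, g' = -0.2986 → ψ = 0.7082
  ψ = 0.7082: g = -0.00004, g' = -0.3032 → ψ = 0.7081
Converged at ψ = 0.7081.
Compositions from xᵢ = zᵢ/(1+ψ(Kᵢ−1)), yᵢ = Kᵢxᵢ:
  benzene: x = 0.2467, y = 0.4139
  cyclohexane: x = 0.1372, y = 0.1944
  n-heptane: x = 0.1519, y = 0.1721
  n-octane: x = 0.4642, y = 0.2196

ψ = 0.7081, x_n-heptane = 0.1519, y_n-heptane = 0.1721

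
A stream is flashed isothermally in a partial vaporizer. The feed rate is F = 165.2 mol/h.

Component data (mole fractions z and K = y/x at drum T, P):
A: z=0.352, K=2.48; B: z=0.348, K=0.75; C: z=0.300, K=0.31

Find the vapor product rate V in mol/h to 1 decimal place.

V = 51.1 mol/h

Newton–Raphson from V/F = 0.32:
  V/F = 0.320: g = -0.0067, g' = -0.616 → V/F = 0.309
Converged at V/F = 0.309.
Then V = V/F·F = 0.3092·165.2 = 51.1 mol/h and L = F − V = 114.1 mol/h.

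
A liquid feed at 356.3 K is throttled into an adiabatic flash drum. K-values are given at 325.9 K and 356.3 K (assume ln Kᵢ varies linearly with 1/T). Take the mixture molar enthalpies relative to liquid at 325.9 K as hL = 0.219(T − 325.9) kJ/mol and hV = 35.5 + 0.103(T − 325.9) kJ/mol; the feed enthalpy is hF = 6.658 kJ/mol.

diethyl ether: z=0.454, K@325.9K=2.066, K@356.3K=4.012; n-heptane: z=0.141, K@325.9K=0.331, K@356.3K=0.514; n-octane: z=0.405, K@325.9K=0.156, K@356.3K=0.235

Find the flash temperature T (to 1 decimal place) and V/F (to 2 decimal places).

T = 330.6 K, V/F = 0.16

Adiabatic flash: solve Rachford–Rice at each trial T, then check hF = ψ·hV(T) + (1−ψ)·hL(T).
  T = 325.9 K: K = (2.066, 0.331, 0.156), RR gives ψ = 0.056, H_out = 1.985 kJ/mol
  T = 356.3 K: K = (4.012, 0.514, 0.235), RR gives ψ = 0.465, H_out = 21.530 kJ/mol
  T = 341.1 K: K = (2.922, 0.417, 0.193), RR gives ψ = 0.319, H_out = 14.087 kJ/mol
  T = 333.5 K: K = (2.467, 0.372, 0.174), RR gives ψ = 0.212, H_out = 9.014 kJ/mol
  T = 329.7 K: K = (2.260, 0.351, 0.165), RR gives ψ = 0.143, H_out = 5.835 kJ/mol
  T = 331.6 K: K = (2.362, 0.362, 0.169), RR gives ψ = 0.179, H_out = 7.494 kJ/mol
Linear interpolation between T = 329.7 (H_out = 5.835) and T = 331.6 (H_out = 7.494) on hF = 6.658 gives T ≈ 330.6 K, at which ψ = 0.16.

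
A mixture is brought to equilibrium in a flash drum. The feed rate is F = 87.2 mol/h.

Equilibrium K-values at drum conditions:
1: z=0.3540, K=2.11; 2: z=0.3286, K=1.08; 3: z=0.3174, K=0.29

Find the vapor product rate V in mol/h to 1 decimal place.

Rachford–Rice: g(ψ) = Σ zᵢ(Kᵢ−1)/(1+ψ(Kᵢ−1)) = 0.
g(0) = ΣzᵢKᵢ − 1 = 0.1939 and g(1) = 1 − Σzᵢ/Kᵢ = -0.5665, so a root lies in (0, 1).
Newton iteration, ψ⁰ = 0.5:
  ψ = 0.5000: g = -0.07141, g' = -0.5669 → ψ = 0.3740
  ψ = 0.3740: g = -0.00365, g' = -0.5164 → ψ = 0.3670
  ψ = 0.3670: g = -0.00001, g' = -0.5148 → ψ = 0.3669
Converged at ψ = 0.3669.
Then V = ψ·F = 0.3669·87.2 = 32.0 mol/h and L = F − V = 55.2 mol/h.

V = 32.0 mol/h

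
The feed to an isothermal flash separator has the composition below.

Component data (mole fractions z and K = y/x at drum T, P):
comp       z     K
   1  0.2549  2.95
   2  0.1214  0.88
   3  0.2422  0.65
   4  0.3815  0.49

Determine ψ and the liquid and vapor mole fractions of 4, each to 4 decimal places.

ψ = 0.2554, x_4 = 0.4386, y_4 = 0.2149

Material balance + equilibrium reduce to Σ zᵢ(Kᵢ−1)/(1+ψ(Kᵢ−1)) = 0.
Check two-phase: ΣzᵢKᵢ = 1.2032 > 1 and Σzᵢ/Kᵢ = 1.3755 > 1, so g(0) = 0.2032 > 0 and g(1) = -0.3755 < 0.
Newton iteration, ψ⁰ = 0.59:
  ψ = 0.5900: g = -0.16968, g' = -0.4618 → ψ = 0.2225
  ψ = 0.2225: g = 0.02027, g' = -0.6344 → ψ = 0.2545
  ψ = 0.2545: g = 0.00054, g' = -0.6016 → ψ = 0.2554
Converged at ψ = 0.2554.
Compositions from xᵢ = zᵢ/(1+ψ(Kᵢ−1)), yᵢ = Kᵢxᵢ:
  1: x = 0.1702, y = 0.5020
  2: x = 0.1252, y = 0.1102
  3: x = 0.2660, y = 0.1729
  4: x = 0.4386, y = 0.2149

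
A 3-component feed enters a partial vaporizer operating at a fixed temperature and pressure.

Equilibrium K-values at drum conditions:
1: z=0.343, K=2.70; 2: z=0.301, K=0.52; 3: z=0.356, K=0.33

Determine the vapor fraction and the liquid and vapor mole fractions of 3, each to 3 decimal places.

Material balance + equilibrium reduce to Σ zᵢ(Kᵢ−1)/(1+ψ(Kᵢ−1)) = 0.
g(0) = ΣzᵢKᵢ − 1 = 0.200 and g(1) = 1 − Σzᵢ/Kᵢ = -0.785, so a root lies in (0, 1).
Newton iteration, ψ⁰ = 0.5:
  ψ = 0.500: g = -0.2336, g' = -0.771 → ψ = 0.197
  ψ = 0.197: g = 0.0024, g' = -0.853 → ψ = 0.200
Converged at ψ = 0.200.
Compositions from xᵢ = zᵢ/(1+ψ(Kᵢ−1)), yᵢ = Kᵢxᵢ:
  1: x = 0.256, y = 0.691
  2: x = 0.333, y = 0.173
  3: x = 0.411, y = 0.136

ψ = 0.200, x_3 = 0.411, y_3 = 0.136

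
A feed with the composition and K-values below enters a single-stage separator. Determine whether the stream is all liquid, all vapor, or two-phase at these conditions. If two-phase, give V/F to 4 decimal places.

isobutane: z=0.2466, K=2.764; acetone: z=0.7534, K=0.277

all liquid

ΣzᵢKᵢ = 0.8903; Σzᵢ/Kᵢ = 2.8091.
Since ΣzᵢKᵢ < 1 the mixture is below its bubble point — single liquid phase.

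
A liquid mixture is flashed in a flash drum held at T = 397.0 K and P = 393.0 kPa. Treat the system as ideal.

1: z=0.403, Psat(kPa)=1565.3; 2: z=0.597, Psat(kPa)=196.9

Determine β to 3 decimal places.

β = 0.608

Raoult's law: Kᵢ = Pᵢˢᵃᵗ/P = Pᵢˢᵃᵗ/393.0.
  K_1 = 1565.3/393.0 = 3.98295, K_2 = 196.9/393.0 = 0.50102
Material balance + equilibrium reduce to Σ zᵢ(Kᵢ−1)/(1+β(Kᵢ−1)) = 0.
Check two-phase: ΣzᵢKᵢ = 1.904 > 1 and Σzᵢ/Kᵢ = 1.293 > 1, so g(0) = 0.904 > 0 and g(1) = -0.293 < 0.
Binary case is linear: z₁(K₁−1)(1+β(K₂−1)) + z₂(K₂−1)(1+β(K₁−1)) = 0
⇒ β = [z₁(K₁−1)+z₂(K₂−1)] / [−(K₁−1)(K₂−1)] = 0.9042/1.4884 = 0.608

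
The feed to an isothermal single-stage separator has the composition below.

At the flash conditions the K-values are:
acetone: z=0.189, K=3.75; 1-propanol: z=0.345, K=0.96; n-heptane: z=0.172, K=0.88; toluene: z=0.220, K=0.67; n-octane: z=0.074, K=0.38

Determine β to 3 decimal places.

β = 0.588

Newton–Raphson from β = 0.63:
  β = 0.630: g = -0.0132, g' = -0.310 → β = 0.587
  β = 0.587: g = 0.0002, g' = -0.320 → β = 0.588
Converged at β = 0.588.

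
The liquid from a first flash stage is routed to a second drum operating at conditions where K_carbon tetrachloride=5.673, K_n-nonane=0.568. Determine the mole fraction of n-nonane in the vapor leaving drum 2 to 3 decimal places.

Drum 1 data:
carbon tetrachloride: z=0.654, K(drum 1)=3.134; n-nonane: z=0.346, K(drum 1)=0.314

Drum 1:
Rachford–Rice: g(ψ₁) = Σ zᵢ(Kᵢ−1)/(1+ψ₁(Kᵢ−1)) = 0.
Check two-phase: ΣzᵢKᵢ = 2.158 > 1 and Σzᵢ/Kᵢ = 1.311 > 1, so g(0) = 1.158 > 0 and g(1) = -0.311 < 0.
Binary case is linear: z₁(K₁−1)(1+ψ₁(K₂−1)) + z₂(K₂−1)(1+ψ₁(K₁−1)) = 0
⇒ ψ₁ = [z₁(K₁−1)+z₂(K₂−1)] / [−(K₁−1)(K₂−1)] = 1.1583/1.4639 = 0.791
Drum-1 compositions:
  carbon tetrachloride: x = 0.243, y = 0.762
  n-nonane: x = 0.757, y = 0.238
Drum-2 feed = drum-1 liquid: z₂ = (0.2433, 0.7567).
Drum 2:
Material balance + equilibrium reduce to Σ zᵢ(Kᵢ−1)/(1+ψ₂(Kᵢ−1)) = 0.
g(0) = ΣzᵢKᵢ − 1 = 0.810 and g(1) = 1 − Σzᵢ/Kᵢ = -0.375, so a root lies in (0, 1).
Binary case is linear: z₁(K₁−1)(1+ψ₂(K₂−1)) + z₂(K₂−1)(1+ψ₂(K₁−1)) = 0
⇒ ψ₂ = [z₁(K₁−1)+z₂(K₂−1)] / [−(K₁−1)(K₂−1)] = 0.8099/2.0187 = 0.401
  carbon tetrachloride: x = 0.085, y = 0.480
  n-nonane: x = 0.915, y = 0.520

y_n-nonane (drum 2) = 0.520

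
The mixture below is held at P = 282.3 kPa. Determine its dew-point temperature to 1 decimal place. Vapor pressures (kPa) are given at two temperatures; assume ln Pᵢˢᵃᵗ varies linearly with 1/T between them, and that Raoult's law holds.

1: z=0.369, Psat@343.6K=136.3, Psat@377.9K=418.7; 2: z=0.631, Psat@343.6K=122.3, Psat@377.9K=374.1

T = 367.4 K

Dew-point temperature: Σzᵢ·P/Pᵢˢᵃᵗ(T) = 1. Interpolate ln Pᵢˢᵃᵗ = aᵢ + bᵢ/T.
  T = 343.6 K: ΣzᵢP/Pᵢˢᵃᵗ = 2.2208
  T = 377.9 K: ΣzᵢP/Pᵢˢᵃᵗ = 0.7250
  T = 360.8 K: ΣzᵢP/Pᵢˢᵃᵗ = 1.2335
  T = 369.4 K: ΣzᵢP/Pᵢˢᵃᵗ = 0.9384
  T = 365.1 K: ΣzᵢP/Pᵢˢᵃᵗ = 1.0741
  T = 367.2 K: ΣzᵢP/Pᵢˢᵃᵗ = 1.0051
Interpolating between 367.2 K and 369.4 K gives T ≈ 367.4 K.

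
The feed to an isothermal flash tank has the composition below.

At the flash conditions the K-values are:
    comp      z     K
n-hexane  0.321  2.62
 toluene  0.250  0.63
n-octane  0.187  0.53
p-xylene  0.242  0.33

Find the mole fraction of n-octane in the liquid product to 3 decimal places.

x_n-octane = 0.208

Let β = V/F and solve Σ zᵢ(Kᵢ−1)/(1+β(Kᵢ−1)) = 0.
Check two-phase: ΣzᵢKᵢ = 1.177 > 1 and Σzᵢ/Kᵢ = 1.606 > 1, so g(0) = 0.177 > 0 and g(1) = -0.606 < 0.
Iterate (Newton) starting at β = 0.5:
  β = 0.500: g = -0.1849, g' = -0.625 → β = 0.204
  β = 0.204: g = 0.0057, g' = -0.712 → β = 0.212
Converged at β = 0.212.
Compositions from xᵢ = zᵢ/(1+β(Kᵢ−1)), yᵢ = Kᵢxᵢ:
  n-hexane: x = 0.239, y = 0.626
  toluene: x = 0.271, y = 0.171
  n-octane: x = 0.208, y = 0.110
  p-xylene: x = 0.282, y = 0.093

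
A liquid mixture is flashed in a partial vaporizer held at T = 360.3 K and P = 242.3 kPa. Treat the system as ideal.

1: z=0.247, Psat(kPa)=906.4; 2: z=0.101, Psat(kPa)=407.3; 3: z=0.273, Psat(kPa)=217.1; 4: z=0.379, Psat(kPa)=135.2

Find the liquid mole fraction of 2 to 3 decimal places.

Raoult's law: Kᵢ = Pᵢˢᵃᵗ/P = Pᵢˢᵃᵗ/242.3.
  K_1 = 906.4/242.3 = 3.74082, K_2 = 407.3/242.3 = 1.68097, K_3 = 217.1/242.3 = 0.89600, K_4 = 135.2/242.3 = 0.55799
Newton–Raphson from β = 0.5:
  β = 0.500: g = 0.0919, g' = -0.482 → β = 0.691
  β = 0.691: g = 0.0090, g' = -0.400 → β = 0.713
Converged at β = 0.713.
Compositions from xᵢ = zᵢ/(1+β(Kᵢ−1)), yᵢ = Kᵢxᵢ:
  1: x = 0.084, y = 0.313
  2: x = 0.068, y = 0.114
  3: x = 0.295, y = 0.264
  4: x = 0.554, y = 0.309

x_2 = 0.068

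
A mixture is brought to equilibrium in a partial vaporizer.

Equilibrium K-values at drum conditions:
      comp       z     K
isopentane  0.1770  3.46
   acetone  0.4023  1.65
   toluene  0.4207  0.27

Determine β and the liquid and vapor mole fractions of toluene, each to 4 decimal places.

β = 0.3918, x_toluene = 0.5892, y_toluene = 0.1591

Let β = V/F and solve Σ zᵢ(Kᵢ−1)/(1+β(Kᵢ−1)) = 0.
Check two-phase: ΣzᵢKᵢ = 1.3898 > 1 and Σzᵢ/Kᵢ = 1.8531 > 1, so g(0) = 0.3898 > 0 and g(1) = -0.8531 < 0.
Newton–Raphson from β = 0.5:
  β = 0.5000: g = -0.09103, g' = -0.8682 → β = 0.3952
  β = 0.3952: g = -0.00277, g' = -0.8258 → β = 0.3918
Converged at β = 0.3918.
Compositions from xᵢ = zᵢ/(1+β(Kᵢ−1)), yᵢ = Kᵢxᵢ:
  isopentane: x = 0.0901, y = 0.3118
  acetone: x = 0.3206, y = 0.5291
  toluene: x = 0.5892, y = 0.1591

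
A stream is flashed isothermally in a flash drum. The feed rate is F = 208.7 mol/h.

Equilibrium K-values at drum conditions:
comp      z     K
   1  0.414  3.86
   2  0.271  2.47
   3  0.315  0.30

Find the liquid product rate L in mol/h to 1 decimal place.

Rachford–Rice: g(β) = Σ zᵢ(Kᵢ−1)/(1+β(Kᵢ−1)) = 0.
Check two-phase: ΣzᵢKᵢ = 2.362 > 1 and Σzᵢ/Kᵢ = 1.267 > 1, so g(0) = 1.362 > 0 and g(1) = -0.267 < 0.
Iterate (Newton) starting at β = 0.41:
  β = 0.410: g = 0.4843, g' = -1.249 → β = 0.798
  β = 0.798: g = 0.0448, g' = -1.230 → β = 0.834
  β = 0.834: g = -0.0013, g' = -1.305 → β = 0.833
Converged at β = 0.833.
Then V = β·F = 0.8332·208.7 = 173.9 mol/h and L = F − V = 34.8 mol/h.

L = 34.8 mol/h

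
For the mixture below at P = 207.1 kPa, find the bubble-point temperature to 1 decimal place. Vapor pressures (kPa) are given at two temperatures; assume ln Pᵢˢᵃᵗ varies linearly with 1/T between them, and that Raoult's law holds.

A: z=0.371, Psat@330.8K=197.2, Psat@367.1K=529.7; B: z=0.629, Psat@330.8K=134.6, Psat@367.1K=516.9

Bubble-point temperature: ΣzᵢPᵢˢᵃᵗ(T) = P. Interpolate ln Pᵢˢᵃᵗ = aᵢ + bᵢ/T.
  T = 330.8 K: ΣzᵢPᵢˢᵃᵗ = 157.82 kPa
  T = 367.1 K: ΣzᵢPᵢˢᵃᵗ = 521.65 kPa
  T = 349.0 K: ΣzᵢPᵢˢᵃᵗ = 295.33 kPa
  T = 339.9 K: ΣzᵢPᵢˢᵃᵗ = 217.48 kPa
  T = 335.4 K: ΣzᵢPᵢˢᵃᵗ = 185.94 kPa
  T = 337.6 K: ΣzᵢPᵢˢᵃᵗ = 200.83 kPa
Interpolating between 337.6 K and 339.9 K gives T ≈ 338.5 K.

T = 338.5 K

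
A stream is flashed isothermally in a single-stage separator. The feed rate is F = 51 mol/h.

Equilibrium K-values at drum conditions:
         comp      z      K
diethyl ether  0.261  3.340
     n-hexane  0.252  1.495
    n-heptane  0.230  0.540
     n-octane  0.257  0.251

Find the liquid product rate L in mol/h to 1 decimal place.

L = 29.6 mol/h

Material balance + equilibrium reduce to Σ zᵢ(Kᵢ−1)/(1+ψ(Kᵢ−1)) = 0.
g(0) = ΣzᵢKᵢ − 1 = 0.437 and g(1) = 1 − Σzᵢ/Kᵢ = -0.697, so a root lies in (0, 1).
Newton iteration, ψ⁰ = 0.5:
  ψ = 0.500: g = -0.0637, g' = -0.794 → ψ = 0.420
  ψ = 0.420: g = -0.0005, g' = -0.788 → ψ = 0.419
Converged at ψ = 0.419.
Then V = ψ·F = 0.4191·51 = 21.4 mol/h and L = F − V = 29.6 mol/h.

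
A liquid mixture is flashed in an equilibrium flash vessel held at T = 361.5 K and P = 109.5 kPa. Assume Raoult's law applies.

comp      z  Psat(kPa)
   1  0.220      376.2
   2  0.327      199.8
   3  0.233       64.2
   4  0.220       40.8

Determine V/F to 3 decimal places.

V/F = 0.679

Raoult's law: Kᵢ = Pᵢˢᵃᵗ/P = Pᵢˢᵃᵗ/109.5.
  K_1 = 376.2/109.5 = 3.43562, K_2 = 199.8/109.5 = 1.82466, K_3 = 64.2/109.5 = 0.58630, K_4 = 40.8/109.5 = 0.37260
Rachford–Rice: g(V/F) = Σ zᵢ(Kᵢ−1)/(1+V/F(Kᵢ−1)) = 0.
g(0) = ΣzᵢKᵢ − 1 = 0.571 and g(1) = 1 − Σzᵢ/Kᵢ = -0.231, so a root lies in (0, 1).
Newton–Raphson from V/F = 0.68:
  V/F = 0.680: g = -0.0003, g' = -0.617 → V/F = 0.679
Converged at V/F = 0.679.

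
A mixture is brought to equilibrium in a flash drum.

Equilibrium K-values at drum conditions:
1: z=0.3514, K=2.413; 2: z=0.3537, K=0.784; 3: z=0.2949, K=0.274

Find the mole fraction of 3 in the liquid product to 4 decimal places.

x_3 = 0.3733

Newton–Raphson from V/F = 0.5:
  V/F = 0.5000: g = -0.13079, g' = -0.6447 → V/F = 0.2971
  V/F = 0.2971: g = -0.00492, g' = -0.6196 → V/F = 0.2892
Converged at V/F = 0.2892.
Compositions from xᵢ = zᵢ/(1+V/F(Kᵢ−1)), yᵢ = Kᵢxᵢ:
  1: x = 0.2495, y = 0.6019
  2: x = 0.3773, y = 0.2958
  3: x = 0.3733, y = 0.1023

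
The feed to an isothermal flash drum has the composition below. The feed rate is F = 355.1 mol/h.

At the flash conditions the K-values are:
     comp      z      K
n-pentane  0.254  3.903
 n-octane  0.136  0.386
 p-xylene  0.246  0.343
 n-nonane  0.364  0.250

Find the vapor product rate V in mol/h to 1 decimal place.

V = 38.5 mol/h

Iterate (Newton) starting at ψ = 0.5:
  ψ = 0.500: g = -0.4972, g' = -1.223 → ψ = 0.093
  ψ = 0.093: g = 0.0259, g' = -1.740 → ψ = 0.108
  ψ = 0.108: g = 0.0006, g' = -1.664 → ψ = 0.109
Converged at ψ = 0.109.
Then V = ψ·F = 0.1085·355.1 = 38.5 mol/h and L = F − V = 316.6 mol/h.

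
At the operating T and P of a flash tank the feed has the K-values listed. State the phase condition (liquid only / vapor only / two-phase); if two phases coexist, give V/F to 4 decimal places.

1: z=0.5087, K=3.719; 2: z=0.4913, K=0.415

ΣzᵢKᵢ = 2.0957; Σzᵢ/Kᵢ = 1.3206.
Both exceed 1, so a two-phase solution exists.
Binary case is linear: z₁(K₁−1)(1+ψ(K₂−1)) + z₂(K₂−1)(1+ψ(K₁−1)) = 0
⇒ ψ = [z₁(K₁−1)+z₂(K₂−1)] / [−(K₁−1)(K₂−1)] = 1.09574/1.59061 = 0.6889

two-phase, V/F = 0.6889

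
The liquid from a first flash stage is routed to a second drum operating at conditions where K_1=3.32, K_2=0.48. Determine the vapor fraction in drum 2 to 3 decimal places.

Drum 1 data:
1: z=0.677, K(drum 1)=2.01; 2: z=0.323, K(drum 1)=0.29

V/F (drum 2) = 0.541

Drum 1:
Material balance + equilibrium reduce to Σ zᵢ(Kᵢ−1)/(1+ψ₁(Kᵢ−1)) = 0.
Check two-phase: ΣzᵢKᵢ = 1.454 > 1 and Σzᵢ/Kᵢ = 1.451 > 1, so g(0) = 0.454 > 0 and g(1) = -0.451 < 0.
Binary case is linear: z₁(K₁−1)(1+ψ₁(K₂−1)) + z₂(K₂−1)(1+ψ₁(K₁−1)) = 0
⇒ ψ₁ = [z₁(K₁−1)+z₂(K₂−1)] / [−(K₁−1)(K₂−1)] = 0.4544/0.7171 = 0.634
Drum-1 compositions:
  1: x = 0.413, y = 0.830
  2: x = 0.587, y = 0.170
Drum-2 feed = drum-1 liquid: z₂ = (0.4128, 0.5872).
Drum 2:
Binary case is linear: z₁(K₁−1)(1+ψ₂(K₂−1)) + z₂(K₂−1)(1+ψ₂(K₁−1)) = 0
⇒ ψ₂ = [z₁(K₁−1)+z₂(K₂−1)] / [−(K₁−1)(K₂−1)] = 0.6523/1.2064 = 0.541
  1: x = 0.183, y = 0.608
  2: x = 0.817, y = 0.392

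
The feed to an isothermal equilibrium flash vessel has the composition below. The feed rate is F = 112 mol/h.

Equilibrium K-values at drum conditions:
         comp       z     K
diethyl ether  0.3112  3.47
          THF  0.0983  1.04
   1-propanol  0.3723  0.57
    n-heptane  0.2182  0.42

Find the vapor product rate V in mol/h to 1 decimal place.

V = 50.1 mol/h

Let β = V/F and solve Σ zᵢ(Kᵢ−1)/(1+β(Kᵢ−1)) = 0.
g(0) = ΣzᵢKᵢ − 1 = 0.4860 and g(1) = 1 − Σzᵢ/Kᵢ = -0.3569, so a root lies in (0, 1).
Newton–Raphson from β = 0.5:
  β = 0.5000: g = -0.03441, g' = -0.6376 → β = 0.4460
  β = 0.4460: g = 0.00080, g' = -0.6689 → β = 0.4472
Converged at β = 0.4472.
Then V = β·F = 0.4472·112 = 50.1 mol/h and L = F − V = 61.9 mol/h.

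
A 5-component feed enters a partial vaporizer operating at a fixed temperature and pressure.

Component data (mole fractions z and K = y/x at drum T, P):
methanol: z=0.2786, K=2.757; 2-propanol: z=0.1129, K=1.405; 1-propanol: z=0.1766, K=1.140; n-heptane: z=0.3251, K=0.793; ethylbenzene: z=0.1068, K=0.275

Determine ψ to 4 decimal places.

Rachford–Rice: g(ψ) = Σ zᵢ(Kᵢ−1)/(1+ψ(Kᵢ−1)) = 0.
Feasibility: ΣzᵢKᵢ = 1.4152, Σzᵢ/Kᵢ = 1.1346 — both > 1, two phases present.
Iterate (Newton) starting at ψ = 0.67:
  ψ = 0.6700: g = 0.05470, g' = -0.4268 → ψ = 0.7981
  ψ = 0.7981: g = -0.00383, g' = -0.4986 → ψ = 0.7905
  ψ = 0.7905: g = -0.00003, g' = -0.4921 → ψ = 0.7904
Converged at ψ = 0.7904.

ψ = 0.7904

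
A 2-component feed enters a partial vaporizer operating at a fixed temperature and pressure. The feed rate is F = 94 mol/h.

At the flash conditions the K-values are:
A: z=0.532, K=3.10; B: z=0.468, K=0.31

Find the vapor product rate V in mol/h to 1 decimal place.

V = 51.5 mol/h

Rachford–Rice: g(β) = Σ zᵢ(Kᵢ−1)/(1+β(Kᵢ−1)) = 0.
Check two-phase: ΣzᵢKᵢ = 1.794 > 1 and Σzᵢ/Kᵢ = 1.681 > 1, so g(0) = 0.794 > 0 and g(1) = -0.681 < 0.
Iterate (Newton) starting at β = 0.69:
  β = 0.690: g = -0.1602, g' = -1.203 → β = 0.557
  β = 0.557: g = -0.0094, g' = -1.086 → β = 0.548
Converged at β = 0.548.
Then V = β·F = 0.5482·94 = 51.5 mol/h and L = F − V = 42.5 mol/h.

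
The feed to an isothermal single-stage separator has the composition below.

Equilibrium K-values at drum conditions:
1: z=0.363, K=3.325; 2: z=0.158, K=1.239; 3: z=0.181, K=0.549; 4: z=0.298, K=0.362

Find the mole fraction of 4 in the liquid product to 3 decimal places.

x_4 = 0.460

Rachford–Rice: g(V/F) = Σ zᵢ(Kᵢ−1)/(1+V/F(Kᵢ−1)) = 0.
g(0) = ΣzᵢKᵢ − 1 = 0.610 and g(1) = 1 − Σzᵢ/Kᵢ = -0.390, so a root lies in (0, 1).
Newton–Raphson from V/F = 0.55:
  V/F = 0.550: g = 0.0023, g' = -0.738 → V/F = 0.553
Converged at V/F = 0.553.
Compositions from xᵢ = zᵢ/(1+V/F(Kᵢ−1)), yᵢ = Kᵢxᵢ:
  1: x = 0.159, y = 0.528
  2: x = 0.140, y = 0.173
  3: x = 0.241, y = 0.132
  4: x = 0.460, y = 0.167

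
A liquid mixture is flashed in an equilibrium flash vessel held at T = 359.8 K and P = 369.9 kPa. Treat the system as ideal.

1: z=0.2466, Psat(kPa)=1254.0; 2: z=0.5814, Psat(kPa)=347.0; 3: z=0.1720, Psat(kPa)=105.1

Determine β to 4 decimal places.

β = 0.5782

Raoult's law: Kᵢ = Pᵢˢᵃᵗ/P = Pᵢˢᵃᵗ/369.9.
  K_1 = 1254.0/369.9 = 3.390105, K_2 = 347.0/369.9 = 0.938091, K_3 = 105.1/369.9 = 0.284131
Rachford–Rice: g(β) = Σ zᵢ(Kᵢ−1)/(1+β(Kᵢ−1)) = 0.
Check two-phase: ΣzᵢKᵢ = 1.4303 > 1 and Σzᵢ/Kᵢ = 1.2979 > 1, so g(0) = 0.4303 > 0 and g(1) = -0.2979 < 0.
Newton–Raphson from β = 0.48:
  β = 0.4800: g = 0.04981, g' = -0.5125 → β = 0.5772
  β = 0.5772: g = 0.00054, g' = -0.5072 → β = 0.5782
Converged at β = 0.5782.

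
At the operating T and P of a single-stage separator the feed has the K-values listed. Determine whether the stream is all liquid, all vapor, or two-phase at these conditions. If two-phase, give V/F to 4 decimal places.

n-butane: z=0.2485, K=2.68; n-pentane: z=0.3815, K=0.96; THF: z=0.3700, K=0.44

two-phase, V/F = 0.3277

ΣzᵢKᵢ = 1.1950; Σzᵢ/Kᵢ = 1.3310.
Both exceed 1, so a two-phase solution exists.
Iterate (Newton) starting at ψ = 0.5:
  ψ = 0.5000: g = -0.07646, g' = -0.4316 → ψ = 0.3229
  ψ = 0.3229: g = 0.00228, g' = -0.4683 → ψ = 0.3277
Converged at ψ = 0.3277.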